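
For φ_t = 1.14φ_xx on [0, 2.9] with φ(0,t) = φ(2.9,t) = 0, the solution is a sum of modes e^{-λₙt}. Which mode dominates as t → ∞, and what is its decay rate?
Eigenvalues: λₙ = 1.14n²π²/2.9².
First three modes:
  n=1: λ₁ = 1.14π²/2.9² ≈ 1.338
  n=2: λ₂ = 4.56π²/2.9² ≈ 5.351 (4× faster decay)
  n=3: λ₃ = 10.26π²/2.9² ≈ 12.041 (9× faster decay)
As t → ∞, higher modes decay exponentially faster. The n=1 mode dominates: φ ~ c₁ sin(πx/2.9) e^{-λ₁t}.
Decay rate: λ₁ = 1.14π²/2.9² ≈ 1.338.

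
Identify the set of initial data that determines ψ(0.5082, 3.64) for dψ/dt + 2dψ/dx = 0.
A single point: x = -6.7718. The characteristic through (0.5082, 3.64) is x - 2t = const, so x = 0.5082 - 2·3.64 = -6.7718.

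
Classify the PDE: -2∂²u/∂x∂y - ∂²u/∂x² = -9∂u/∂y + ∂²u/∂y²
Rewriting in standard form: -∂²u/∂x² - 2∂²u/∂x∂y - ∂²u/∂y² + 9∂u/∂y = 0. A = -1, B = -2, C = -1. Discriminant B² - 4AC = 0. Since 0 = 0, parabolic.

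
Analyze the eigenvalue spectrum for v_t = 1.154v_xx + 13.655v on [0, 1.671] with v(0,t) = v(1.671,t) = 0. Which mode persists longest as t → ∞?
Eigenvalues: λₙ = 1.154n²π²/1.671² - 13.655.
First three modes:
  n=1: λ₁ = 1.154π²/1.671² - 13.655 ≈ -9.576
  n=2: λ₂ = 4.616π²/1.671² - 13.655 ≈ 2.661
  n=3: λ₃ = 10.386π²/1.671² - 13.655 ≈ 23.056
Since 1.154π²/1.671² ≈ 4.079 < 13.655, λ₁ < 0.
The n=1 mode grows fastest (−λₙ is largest for n=1) → dominates.
Asymptotic: v ~ c₁ sin(πx/1.671) e^{9.576t} (exponential growth at rate −λ₁ ≈ 9.576).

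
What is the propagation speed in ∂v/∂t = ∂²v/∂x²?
Infinite. The heat equation is parabolic, not hyperbolic, so disturbances propagate instantly.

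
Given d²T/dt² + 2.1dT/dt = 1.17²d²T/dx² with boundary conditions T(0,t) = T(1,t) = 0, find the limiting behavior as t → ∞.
T → 0. Damping (γ=2.1) dissipates energy; oscillations decay exponentially.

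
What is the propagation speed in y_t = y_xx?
Infinite. The heat equation is parabolic, not hyperbolic, so disturbances propagate instantly.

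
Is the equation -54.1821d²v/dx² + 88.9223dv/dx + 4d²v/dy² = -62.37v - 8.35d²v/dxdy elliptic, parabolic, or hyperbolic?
Rewriting in standard form: -54.1821d²v/dx² + 8.35d²v/dxdy + 4d²v/dy² + 88.9223dv/dx + 62.37v = 0. Computing B² - 4AC with A = -54.1821, B = 8.35, C = 4: discriminant = 936.6361 (positive). Answer: hyperbolic.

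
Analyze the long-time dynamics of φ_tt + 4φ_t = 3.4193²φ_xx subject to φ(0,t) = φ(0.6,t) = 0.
Long-time behavior: φ → 0. Damping (γ=4) dissipates energy; oscillations decay exponentially.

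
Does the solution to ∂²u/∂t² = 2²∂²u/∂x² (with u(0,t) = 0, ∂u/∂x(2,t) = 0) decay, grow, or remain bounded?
u oscillates (no decay). Energy is conserved; the solution oscillates indefinitely as standing waves.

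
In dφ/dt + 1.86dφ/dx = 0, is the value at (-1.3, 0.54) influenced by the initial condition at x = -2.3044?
Yes. The characteristic through (-1.3, 0.54) passes through x = -2.3044.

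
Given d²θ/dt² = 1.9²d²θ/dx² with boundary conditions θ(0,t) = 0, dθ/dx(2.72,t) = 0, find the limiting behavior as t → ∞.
θ oscillates (no decay). Energy is conserved; the solution oscillates indefinitely as standing waves.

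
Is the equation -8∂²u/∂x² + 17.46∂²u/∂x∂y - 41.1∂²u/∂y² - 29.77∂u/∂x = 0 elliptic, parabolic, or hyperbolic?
Computing B² - 4AC with A = -8, B = 17.46, C = -41.1: discriminant = -1010.3484 (negative). Answer: elliptic.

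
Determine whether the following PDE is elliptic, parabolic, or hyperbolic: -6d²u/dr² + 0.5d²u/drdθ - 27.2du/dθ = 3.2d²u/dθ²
Rewriting in standard form: -6d²u/dr² + 0.5d²u/drdθ - 3.2d²u/dθ² - 27.2du/dθ = 0. Coefficients: A = -6, B = 0.5, C = -3.2. B² - 4AC = -76.55, which is negative, so the equation is elliptic.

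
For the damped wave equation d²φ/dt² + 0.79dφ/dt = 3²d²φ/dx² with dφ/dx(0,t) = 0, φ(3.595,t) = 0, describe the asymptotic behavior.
φ → 0. Damping (γ=0.79) dissipates energy; oscillations decay exponentially.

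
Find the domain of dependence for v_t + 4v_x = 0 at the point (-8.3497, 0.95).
A single point: x = -12.1497. The characteristic through (-8.3497, 0.95) is x - 4t = const, so x = -8.3497 - 4·0.95 = -12.1497.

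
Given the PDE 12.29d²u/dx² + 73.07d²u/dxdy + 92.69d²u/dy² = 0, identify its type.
The second-order coefficients are A = 12.29, B = 73.07, C = 92.69. Since B² - 4AC = 782.5845 > 0, this is a hyperbolic PDE.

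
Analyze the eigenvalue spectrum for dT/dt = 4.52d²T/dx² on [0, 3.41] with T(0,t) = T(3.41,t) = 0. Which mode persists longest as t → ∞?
Eigenvalues: λₙ = 4.52n²π²/3.41².
First three modes:
  n=1: λ₁ = 4.52π²/3.41² ≈ 3.836
  n=2: λ₂ = 18.08π²/3.41² ≈ 15.346 (4× faster decay)
  n=3: λ₃ = 40.68π²/3.41² ≈ 34.528 (9× faster decay)
As t → ∞, higher modes decay exponentially faster. The n=1 mode dominates: T ~ c₁ sin(πx/3.41) e^{-λ₁t}.
Decay rate: λ₁ = 4.52π²/3.41² ≈ 3.836.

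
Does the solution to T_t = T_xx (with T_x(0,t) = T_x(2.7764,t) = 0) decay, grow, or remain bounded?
T → constant (steady state). Heat is conserved (no flux at boundaries); solution approaches the spatial average.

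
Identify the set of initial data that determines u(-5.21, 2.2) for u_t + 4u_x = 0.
A single point: x = -14.01. The characteristic through (-5.21, 2.2) is x - 4t = const, so x = -5.21 - 4·2.2 = -14.01.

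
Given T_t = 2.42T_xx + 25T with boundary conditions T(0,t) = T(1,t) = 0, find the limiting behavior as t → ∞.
T grows unboundedly. Reaction dominates diffusion (r=25 > κπ²/L²≈23.88); solution grows exponentially.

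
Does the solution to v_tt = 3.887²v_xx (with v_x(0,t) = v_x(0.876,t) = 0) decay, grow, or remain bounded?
v oscillates about a mean that drifts linearly in t (generically unbounded; no decay). There is no damping, so the nonconstant modes persist as standing waves (energy conserved, no decay). But with Neumann conditions at both ends the constant mode has eigenvalue 0: the spatial mean M(t) of v satisfies M'' = 0, so M(t) = M(0) + M'(0)·t. Unless the initial velocity has zero mean (∫v_t(x,0)dx = 0), the solution grows linearly in t (unbounded, though not exponentially); if it does have zero mean, the solution stays bounded and simply oscillates.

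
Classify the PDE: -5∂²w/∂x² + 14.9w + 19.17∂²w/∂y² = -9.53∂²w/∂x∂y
Rewriting in standard form: -5∂²w/∂x² + 9.53∂²w/∂x∂y + 19.17∂²w/∂y² + 14.9w = 0. A = -5, B = 9.53, C = 19.17. Discriminant B² - 4AC = 474.2209. Since 474.2209 > 0, hyperbolic.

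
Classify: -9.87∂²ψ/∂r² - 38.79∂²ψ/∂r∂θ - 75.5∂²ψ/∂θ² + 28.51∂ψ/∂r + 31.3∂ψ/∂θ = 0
Elliptic (discriminant = -1476.0759).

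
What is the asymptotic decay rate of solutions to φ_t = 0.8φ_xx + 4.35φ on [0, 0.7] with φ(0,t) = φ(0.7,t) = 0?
Eigenvalues: λₙ = 0.8n²π²/0.7² - 4.35.
First three modes:
  n=1: λ₁ = 0.8π²/0.7² - 4.35 ≈ 11.764
  n=2: λ₂ = 3.2π²/0.7² - 4.35 ≈ 60.105
  n=3: λ₃ = 7.2π²/0.7² - 4.35 ≈ 140.673
Since 0.8π²/0.7² ≈ 16.114 > 4.35, all λₙ > 0.
The n=1 mode decays slowest → dominates as t → ∞.
Asymptotic: φ ~ c₁ sin(πx/0.7) e^{-λ₁t} with decay rate λ₁ ≈ 11.764.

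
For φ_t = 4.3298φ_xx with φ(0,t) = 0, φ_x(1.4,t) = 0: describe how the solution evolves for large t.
φ → 0. Heat escapes through the Dirichlet boundary.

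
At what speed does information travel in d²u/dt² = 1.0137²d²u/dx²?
Speed = 1.0137. Information travels along characteristics x = x₀ ± 1.0137t.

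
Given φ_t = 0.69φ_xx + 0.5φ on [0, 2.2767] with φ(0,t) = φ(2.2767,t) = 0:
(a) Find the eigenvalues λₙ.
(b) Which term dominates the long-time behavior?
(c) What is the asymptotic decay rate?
Eigenvalues: λₙ = 0.69n²π²/2.2767² - 0.5.
First three modes:
  n=1: λ₁ = 0.69π²/2.2767² - 0.5 ≈ 0.814
  n=2: λ₂ = 2.76π²/2.2767² - 0.5 ≈ 4.755
  n=3: λ₃ = 6.21π²/2.2767² - 0.5 ≈ 11.324
Since 0.69π²/2.2767² ≈ 1.314 > 0.5, all λₙ > 0.
The n=1 mode decays slowest → dominates as t → ∞.
Asymptotic: φ ~ c₁ sin(πx/2.2767) e^{-λ₁t} with decay rate λ₁ ≈ 0.814.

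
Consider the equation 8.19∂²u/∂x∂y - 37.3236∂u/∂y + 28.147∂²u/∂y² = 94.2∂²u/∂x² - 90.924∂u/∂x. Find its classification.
Rewriting in standard form: -94.2∂²u/∂x² + 8.19∂²u/∂x∂y + 28.147∂²u/∂y² + 90.924∂u/∂x - 37.3236∂u/∂y = 0. Hyperbolic. (A = -94.2, B = 8.19, C = 28.147 gives B² - 4AC = 10672.8657.)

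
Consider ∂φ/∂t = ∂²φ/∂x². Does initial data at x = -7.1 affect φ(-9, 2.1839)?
Yes, for any finite x. The heat equation has infinite propagation speed, so all initial data affects all points at any t > 0.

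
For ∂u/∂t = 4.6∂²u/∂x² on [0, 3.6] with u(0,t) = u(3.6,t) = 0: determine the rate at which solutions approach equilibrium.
Eigenvalues: λₙ = 4.6n²π²/3.6².
First three modes:
  n=1: λ₁ = 4.6π²/3.6² ≈ 3.503
  n=2: λ₂ = 18.4π²/3.6² ≈ 14.012 (4× faster decay)
  n=3: λ₃ = 41.4π²/3.6² ≈ 31.528 (9× faster decay)
As t → ∞, higher modes decay exponentially faster. The n=1 mode dominates: u ~ c₁ sin(πx/3.6) e^{-λ₁t}.
Decay rate: λ₁ = 4.6π²/3.6² ≈ 3.503.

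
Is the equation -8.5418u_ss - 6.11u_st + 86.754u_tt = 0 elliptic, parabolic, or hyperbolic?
Computing B² - 4AC with A = -8.5418, B = -6.11, C = 86.754: discriminant = 3001.4733688 (positive). Answer: hyperbolic.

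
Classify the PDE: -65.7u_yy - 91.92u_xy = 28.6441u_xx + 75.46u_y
Rewriting in standard form: -28.6441u_xx - 91.92u_xy - 65.7u_yy - 75.46u_y = 0. A = -28.6441, B = -91.92, C = -65.7. Discriminant B² - 4AC = 921.61692. Since 921.61692 > 0, hyperbolic.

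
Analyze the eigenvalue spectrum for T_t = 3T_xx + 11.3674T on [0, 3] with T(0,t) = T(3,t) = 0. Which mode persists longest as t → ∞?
Eigenvalues: λₙ = 3n²π²/3² - 11.3674.
First three modes:
  n=1: λ₁ = 3π²/3² - 11.3674 ≈ -8.078
  n=2: λ₂ = 12π²/3² - 11.3674 ≈ 1.792
  n=3: λ₃ = 27π²/3² - 11.3674 ≈ 18.241
Since 3π²/3² ≈ 3.29 < 11.3674, λ₁ < 0.
The n=1 mode grows fastest (−λₙ is largest for n=1) → dominates.
Asymptotic: T ~ c₁ sin(πx/3) e^{8.078t} (exponential growth at rate −λ₁ ≈ 8.078).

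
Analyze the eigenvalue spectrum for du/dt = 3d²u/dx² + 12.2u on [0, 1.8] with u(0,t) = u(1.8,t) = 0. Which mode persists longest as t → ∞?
Eigenvalues: λₙ = 3n²π²/1.8² - 12.2.
First three modes:
  n=1: λ₁ = 3π²/1.8² - 12.2 ≈ -3.061
  n=2: λ₂ = 12π²/1.8² - 12.2 ≈ 24.354
  n=3: λ₃ = 27π²/1.8² - 12.2 ≈ 70.047
Since 3π²/1.8² ≈ 9.139 < 12.2, λ₁ < 0.
The n=1 mode grows fastest (−λₙ is largest for n=1) → dominates.
Asymptotic: u ~ c₁ sin(πx/1.8) e^{3.061t} (exponential growth at rate −λ₁ ≈ 3.061).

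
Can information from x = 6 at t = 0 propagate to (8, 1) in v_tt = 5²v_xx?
Yes. The domain of dependence is [3, 13], and 6 ∈ [3, 13].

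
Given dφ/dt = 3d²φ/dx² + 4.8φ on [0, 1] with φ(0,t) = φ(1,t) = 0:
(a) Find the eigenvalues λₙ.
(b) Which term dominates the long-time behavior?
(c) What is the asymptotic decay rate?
Eigenvalues: λₙ = 3n²π²/1² - 4.8.
First three modes:
  n=1: λ₁ = 3π² - 4.8 ≈ 24.809
  n=2: λ₂ = 12π² - 4.8 ≈ 113.635
  n=3: λ₃ = 27π² - 4.8 ≈ 261.679
Since 3π² ≈ 29.609 > 4.8, all λₙ > 0.
The n=1 mode decays slowest → dominates as t → ∞.
Asymptotic: φ ~ c₁ sin(πx/1) e^{-λ₁t} with decay rate λ₁ ≈ 24.809.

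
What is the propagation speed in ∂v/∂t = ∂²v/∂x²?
Infinite. The heat equation is parabolic, not hyperbolic, so disturbances propagate instantly.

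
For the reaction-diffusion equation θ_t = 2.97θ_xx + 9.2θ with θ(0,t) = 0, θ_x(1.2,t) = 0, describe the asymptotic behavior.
θ grows unboundedly. Reaction dominates diffusion (r=9.2 > κπ²/(4L²)≈5.09); solution grows exponentially.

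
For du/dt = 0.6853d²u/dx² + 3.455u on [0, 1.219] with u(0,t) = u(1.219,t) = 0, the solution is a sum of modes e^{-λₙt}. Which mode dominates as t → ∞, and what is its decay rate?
Eigenvalues: λₙ = 0.6853n²π²/1.219² - 3.455.
First three modes:
  n=1: λ₁ = 0.6853π²/1.219² - 3.455 ≈ 1.097
  n=2: λ₂ = 2.7412π²/1.219² - 3.455 ≈ 14.752
  n=3: λ₃ = 6.1677π²/1.219² - 3.455 ≈ 37.51
Since 0.6853π²/1.219² ≈ 4.552 > 3.455, all λₙ > 0.
The n=1 mode decays slowest → dominates as t → ∞.
Asymptotic: u ~ c₁ sin(πx/1.219) e^{-λ₁t} with decay rate λ₁ ≈ 1.097.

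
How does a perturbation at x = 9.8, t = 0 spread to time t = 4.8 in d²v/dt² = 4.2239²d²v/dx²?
Domain of influence: [-10.47472, 30.07472]. Data at x = 9.8 spreads outward at speed 4.2239.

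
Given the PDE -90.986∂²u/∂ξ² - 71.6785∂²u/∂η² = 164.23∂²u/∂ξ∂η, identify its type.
Rewriting in standard form: -90.986∂²u/∂ξ² - 164.23∂²u/∂ξ∂η - 71.6785∂²u/∂η² = 0. The second-order coefficients are A = -90.986, B = -164.23, C = -71.6785. Since B² - 4AC = 884.532896 > 0, this is a hyperbolic PDE.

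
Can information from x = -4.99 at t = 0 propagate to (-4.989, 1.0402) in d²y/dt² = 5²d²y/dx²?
Yes. The domain of dependence is [-10.19, 0.212], and -4.99 ∈ [-10.19, 0.212].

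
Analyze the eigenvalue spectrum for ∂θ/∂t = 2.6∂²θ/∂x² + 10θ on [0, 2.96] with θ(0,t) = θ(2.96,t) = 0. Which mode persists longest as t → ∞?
Eigenvalues: λₙ = 2.6n²π²/2.96² - 10.
First three modes:
  n=1: λ₁ = 2.6π²/2.96² - 10 ≈ -7.071
  n=2: λ₂ = 10.4π²/2.96² - 10 ≈ 1.715
  n=3: λ₃ = 23.4π²/2.96² - 10 ≈ 16.359
Since 2.6π²/2.96² ≈ 2.929 < 10, λ₁ < 0.
The n=1 mode grows fastest (−λₙ is largest for n=1) → dominates.
Asymptotic: θ ~ c₁ sin(πx/2.96) e^{7.071t} (exponential growth at rate −λ₁ ≈ 7.071).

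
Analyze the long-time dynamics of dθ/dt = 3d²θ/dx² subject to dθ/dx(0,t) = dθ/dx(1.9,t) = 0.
Long-time behavior: θ → constant (steady state). Heat is conserved (no flux at boundaries); solution approaches the spatial average.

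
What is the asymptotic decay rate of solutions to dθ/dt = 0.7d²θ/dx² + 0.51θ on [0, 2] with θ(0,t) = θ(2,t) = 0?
Eigenvalues: λₙ = 0.7n²π²/2² - 0.51.
First three modes:
  n=1: λ₁ = 0.7π²/2² - 0.51 ≈ 1.217
  n=2: λ₂ = 2.8π²/2² - 0.51 ≈ 6.399
  n=3: λ₃ = 6.3π²/2² - 0.51 ≈ 15.035
Since 0.7π²/2² ≈ 1.727 > 0.51, all λₙ > 0.
The n=1 mode decays slowest → dominates as t → ∞.
Asymptotic: θ ~ c₁ sin(πx/2) e^{-λ₁t} with decay rate λ₁ ≈ 1.217.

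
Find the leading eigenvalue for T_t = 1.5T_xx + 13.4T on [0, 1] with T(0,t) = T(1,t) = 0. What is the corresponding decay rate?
Eigenvalues: λₙ = 1.5n²π²/1² - 13.4.
First three modes:
  n=1: λ₁ = 1.5π² - 13.4 ≈ 1.404
  n=2: λ₂ = 6π² - 13.4 ≈ 45.818
  n=3: λ₃ = 13.5π² - 13.4 ≈ 119.84
Since 1.5π² ≈ 14.804 > 13.4, all λₙ > 0.
The n=1 mode decays slowest → dominates as t → ∞.
Asymptotic: T ~ c₁ sin(πx/1) e^{-λ₁t} with decay rate λ₁ ≈ 1.404.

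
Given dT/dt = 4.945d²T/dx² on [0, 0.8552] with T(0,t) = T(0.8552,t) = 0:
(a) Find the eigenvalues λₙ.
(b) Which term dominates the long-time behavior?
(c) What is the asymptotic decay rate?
Eigenvalues: λₙ = 4.945n²π²/0.8552².
First three modes:
  n=1: λ₁ = 4.945π²/0.8552² ≈ 66.731
  n=2: λ₂ = 19.78π²/0.8552² ≈ 266.926 (4× faster decay)
  n=3: λ₃ = 44.505π²/0.8552² ≈ 600.583 (9× faster decay)
As t → ∞, higher modes decay exponentially faster. The n=1 mode dominates: T ~ c₁ sin(πx/0.8552) e^{-λ₁t}.
Decay rate: λ₁ = 4.945π²/0.8552² ≈ 66.731.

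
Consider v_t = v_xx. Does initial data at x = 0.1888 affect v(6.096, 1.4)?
Yes, for any finite x. The heat equation has infinite propagation speed, so all initial data affects all points at any t > 0.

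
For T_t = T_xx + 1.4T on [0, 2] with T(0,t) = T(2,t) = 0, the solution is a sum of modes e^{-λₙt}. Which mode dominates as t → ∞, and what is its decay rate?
Eigenvalues: λₙ = n²π²/2² - 1.4.
First three modes:
  n=1: λ₁ = π²/2² - 1.4 ≈ 1.067
  n=2: λ₂ = 4π²/2² - 1.4 ≈ 8.47
  n=3: λ₃ = 9π²/2² - 1.4 ≈ 20.807
Since π²/2² ≈ 2.467 > 1.4, all λₙ > 0.
The n=1 mode decays slowest → dominates as t → ∞.
Asymptotic: T ~ c₁ sin(πx/2) e^{-λ₁t} with decay rate λ₁ ≈ 1.067.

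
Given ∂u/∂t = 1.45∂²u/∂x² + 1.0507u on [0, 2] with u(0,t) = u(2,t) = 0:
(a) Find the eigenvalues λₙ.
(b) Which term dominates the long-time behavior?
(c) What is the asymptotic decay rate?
Eigenvalues: λₙ = 1.45n²π²/2² - 1.0507.
First three modes:
  n=1: λ₁ = 1.45π²/2² - 1.0507 ≈ 2.527
  n=2: λ₂ = 5.8π²/2² - 1.0507 ≈ 13.26
  n=3: λ₃ = 13.05π²/2² - 1.0507 ≈ 31.149
Since 1.45π²/2² ≈ 3.578 > 1.0507, all λₙ > 0.
The n=1 mode decays slowest → dominates as t → ∞.
Asymptotic: u ~ c₁ sin(πx/2) e^{-λ₁t} with decay rate λ₁ ≈ 2.527.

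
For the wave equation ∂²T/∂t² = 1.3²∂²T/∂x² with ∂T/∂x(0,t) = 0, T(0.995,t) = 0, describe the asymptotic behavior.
T oscillates (no decay). Energy is conserved; the solution oscillates indefinitely as standing waves.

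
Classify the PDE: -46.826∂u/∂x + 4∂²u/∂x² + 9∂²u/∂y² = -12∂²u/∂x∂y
Rewriting in standard form: 4∂²u/∂x² + 12∂²u/∂x∂y + 9∂²u/∂y² - 46.826∂u/∂x = 0. A = 4, B = 12, C = 9. Discriminant B² - 4AC = 0. Since 0 = 0, parabolic.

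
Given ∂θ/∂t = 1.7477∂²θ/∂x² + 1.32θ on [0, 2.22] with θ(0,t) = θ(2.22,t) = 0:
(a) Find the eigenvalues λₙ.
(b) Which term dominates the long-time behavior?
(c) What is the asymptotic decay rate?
Eigenvalues: λₙ = 1.7477n²π²/2.22² - 1.32.
First three modes:
  n=1: λ₁ = 1.7477π²/2.22² - 1.32 ≈ 2.18
  n=2: λ₂ = 6.9908π²/2.22² - 1.32 ≈ 12.68
  n=3: λ₃ = 15.7293π²/2.22² - 1.32 ≈ 30.179
Since 1.7477π²/2.22² ≈ 3.5 > 1.32, all λₙ > 0.
The n=1 mode decays slowest → dominates as t → ∞.
Asymptotic: θ ~ c₁ sin(πx/2.22) e^{-λ₁t} with decay rate λ₁ ≈ 2.18.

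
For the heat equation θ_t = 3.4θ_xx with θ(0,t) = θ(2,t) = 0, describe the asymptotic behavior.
θ → 0. Heat diffuses out through both boundaries.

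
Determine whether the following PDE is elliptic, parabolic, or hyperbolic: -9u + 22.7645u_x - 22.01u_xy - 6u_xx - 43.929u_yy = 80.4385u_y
Rewriting in standard form: -6u_xx - 22.01u_xy - 43.929u_yy + 22.7645u_x - 80.4385u_y - 9u = 0. Coefficients: A = -6, B = -22.01, C = -43.929. B² - 4AC = -569.8559, which is negative, so the equation is elliptic.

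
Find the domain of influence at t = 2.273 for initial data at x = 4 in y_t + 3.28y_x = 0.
At x = 11.45544. The characteristic carries data from (4, 0) to (11.45544, 2.273).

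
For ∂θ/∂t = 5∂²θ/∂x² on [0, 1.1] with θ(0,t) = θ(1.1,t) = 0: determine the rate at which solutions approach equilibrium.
Eigenvalues: λₙ = 5n²π²/1.1².
First three modes:
  n=1: λ₁ = 5π²/1.1² ≈ 40.783
  n=2: λ₂ = 20π²/1.1² ≈ 163.134 (4× faster decay)
  n=3: λ₃ = 45π²/1.1² ≈ 367.051 (9× faster decay)
As t → ∞, higher modes decay exponentially faster. The n=1 mode dominates: θ ~ c₁ sin(πx/1.1) e^{-λ₁t}.
Decay rate: λ₁ = 5π²/1.1² ≈ 40.783.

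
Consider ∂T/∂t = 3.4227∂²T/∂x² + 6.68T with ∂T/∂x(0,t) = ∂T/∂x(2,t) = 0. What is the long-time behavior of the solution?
As t → ∞, T grows unboundedly. With Neumann BCs the constant mode has diffusion eigenvalue 0, so any r > 0 makes it grow like e^(6.68t); solution grows exponentially.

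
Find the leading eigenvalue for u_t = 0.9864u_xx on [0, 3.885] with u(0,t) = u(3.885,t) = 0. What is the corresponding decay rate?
Eigenvalues: λₙ = 0.9864n²π²/3.885².
First three modes:
  n=1: λ₁ = 0.9864π²/3.885² ≈ 0.645
  n=2: λ₂ = 3.9456π²/3.885² ≈ 2.58 (4× faster decay)
  n=3: λ₃ = 8.8776π²/3.885² ≈ 5.805 (9× faster decay)
As t → ∞, higher modes decay exponentially faster. The n=1 mode dominates: u ~ c₁ sin(πx/3.885) e^{-λ₁t}.
Decay rate: λ₁ = 0.9864π²/3.885² ≈ 0.645.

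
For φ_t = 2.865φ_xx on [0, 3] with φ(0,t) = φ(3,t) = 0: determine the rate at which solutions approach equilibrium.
Eigenvalues: λₙ = 2.865n²π²/3².
First three modes:
  n=1: λ₁ = 2.865π²/3² ≈ 3.142
  n=2: λ₂ = 11.46π²/3² ≈ 12.567 (4× faster decay)
  n=3: λ₃ = 25.785π²/3² ≈ 28.276 (9× faster decay)
As t → ∞, higher modes decay exponentially faster. The n=1 mode dominates: φ ~ c₁ sin(πx/3) e^{-λ₁t}.
Decay rate: λ₁ = 2.865π²/3² ≈ 3.142.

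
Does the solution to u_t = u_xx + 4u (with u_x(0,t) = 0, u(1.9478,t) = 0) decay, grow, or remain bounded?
u grows unboundedly. Reaction dominates diffusion (r=4 > κπ²/(4L²)≈0.65); solution grows exponentially.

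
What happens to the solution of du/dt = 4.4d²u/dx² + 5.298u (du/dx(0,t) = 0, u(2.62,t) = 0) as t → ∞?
u grows unboundedly. Reaction dominates diffusion (r=5.298 > κπ²/(4L²)≈1.58); solution grows exponentially.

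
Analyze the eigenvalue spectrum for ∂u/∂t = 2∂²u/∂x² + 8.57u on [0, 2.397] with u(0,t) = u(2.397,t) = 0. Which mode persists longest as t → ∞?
Eigenvalues: λₙ = 2n²π²/2.397² - 8.57.
First three modes:
  n=1: λ₁ = 2π²/2.397² - 8.57 ≈ -5.134
  n=2: λ₂ = 8π²/2.397² - 8.57 ≈ 5.172
  n=3: λ₃ = 18π²/2.397² - 8.57 ≈ 22.35
Since 2π²/2.397² ≈ 3.436 < 8.57, λ₁ < 0.
The n=1 mode grows fastest (−λₙ is largest for n=1) → dominates.
Asymptotic: u ~ c₁ sin(πx/2.397) e^{5.134t} (exponential growth at rate −λ₁ ≈ 5.134).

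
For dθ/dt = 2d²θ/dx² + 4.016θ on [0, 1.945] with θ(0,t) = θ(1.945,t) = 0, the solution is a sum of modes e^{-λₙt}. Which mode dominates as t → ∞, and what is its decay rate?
Eigenvalues: λₙ = 2n²π²/1.945² - 4.016.
First three modes:
  n=1: λ₁ = 2π²/1.945² - 4.016 ≈ 1.202
  n=2: λ₂ = 8π²/1.945² - 4.016 ≈ 16.855
  n=3: λ₃ = 18π²/1.945² - 4.016 ≈ 42.945
Since 2π²/1.945² ≈ 5.218 > 4.016, all λₙ > 0.
The n=1 mode decays slowest → dominates as t → ∞.
Asymptotic: θ ~ c₁ sin(πx/1.945) e^{-λ₁t} with decay rate λ₁ ≈ 1.202.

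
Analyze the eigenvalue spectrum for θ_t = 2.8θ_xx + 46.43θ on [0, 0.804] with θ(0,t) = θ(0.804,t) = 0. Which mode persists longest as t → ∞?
Eigenvalues: λₙ = 2.8n²π²/0.804² - 46.43.
First three modes:
  n=1: λ₁ = 2.8π²/0.804² - 46.43 ≈ -3.679
  n=2: λ₂ = 11.2π²/0.804² - 46.43 ≈ 124.574
  n=3: λ₃ = 25.2π²/0.804² - 46.43 ≈ 338.328
Since 2.8π²/0.804² ≈ 42.751 < 46.43, λ₁ < 0.
The n=1 mode grows fastest (−λₙ is largest for n=1) → dominates.
Asymptotic: θ ~ c₁ sin(πx/0.804) e^{3.679t} (exponential growth at rate −λ₁ ≈ 3.679).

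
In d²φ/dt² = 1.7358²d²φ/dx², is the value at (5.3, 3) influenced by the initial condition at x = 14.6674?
No. The domain of dependence is [0.0926, 10.5074], and 14.6674 is outside this interval.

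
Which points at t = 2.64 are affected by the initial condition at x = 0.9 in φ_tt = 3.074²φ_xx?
Domain of influence: [-7.21536, 9.01536]. Data at x = 0.9 spreads outward at speed 3.074.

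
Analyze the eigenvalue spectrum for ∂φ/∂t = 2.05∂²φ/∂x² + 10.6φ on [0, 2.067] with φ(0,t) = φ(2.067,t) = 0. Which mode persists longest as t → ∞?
Eigenvalues: λₙ = 2.05n²π²/2.067² - 10.6.
First three modes:
  n=1: λ₁ = 2.05π²/2.067² - 10.6 ≈ -5.864
  n=2: λ₂ = 8.2π²/2.067² - 10.6 ≈ 8.342
  n=3: λ₃ = 18.45π²/2.067² - 10.6 ≈ 32.02
Since 2.05π²/2.067² ≈ 4.736 < 10.6, λ₁ < 0.
The n=1 mode grows fastest (−λₙ is largest for n=1) → dominates.
Asymptotic: φ ~ c₁ sin(πx/2.067) e^{5.864t} (exponential growth at rate −λ₁ ≈ 5.864).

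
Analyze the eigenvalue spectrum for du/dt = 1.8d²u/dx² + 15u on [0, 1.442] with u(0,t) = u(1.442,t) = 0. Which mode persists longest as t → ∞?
Eigenvalues: λₙ = 1.8n²π²/1.442² - 15.
First three modes:
  n=1: λ₁ = 1.8π²/1.442² - 15 ≈ -6.456
  n=2: λ₂ = 7.2π²/1.442² - 15 ≈ 19.174
  n=3: λ₃ = 16.2π²/1.442² - 15 ≈ 61.893
Since 1.8π²/1.442² ≈ 8.544 < 15, λ₁ < 0.
The n=1 mode grows fastest (−λₙ is largest for n=1) → dominates.
Asymptotic: u ~ c₁ sin(πx/1.442) e^{6.456t} (exponential growth at rate −λ₁ ≈ 6.456).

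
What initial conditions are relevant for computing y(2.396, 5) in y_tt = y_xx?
Domain of dependence: [-2.604, 7.396]. Signals travel at speed 1, so data within |x - 2.396| ≤ 1·5 = 5 can reach the point.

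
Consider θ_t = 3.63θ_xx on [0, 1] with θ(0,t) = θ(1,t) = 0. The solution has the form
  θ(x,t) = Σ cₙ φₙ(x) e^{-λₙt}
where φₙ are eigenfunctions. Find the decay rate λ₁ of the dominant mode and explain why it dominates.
Eigenvalues: λₙ = 3.63n²π².
First three modes:
  n=1: λ₁ = 3.63π² ≈ 35.827
  n=2: λ₂ = 14.52π² ≈ 143.307 (4× faster decay)
  n=3: λ₃ = 32.67π² ≈ 322.44 (9× faster decay)
As t → ∞, higher modes decay exponentially faster. The n=1 mode dominates: θ ~ c₁ sin(πx) e^{-λ₁t}.
Decay rate: λ₁ = 3.63π² ≈ 35.827.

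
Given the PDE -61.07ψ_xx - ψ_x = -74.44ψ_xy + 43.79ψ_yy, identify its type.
Rewriting in standard form: -61.07ψ_xx + 74.44ψ_xy - 43.79ψ_yy - ψ_x = 0. The second-order coefficients are A = -61.07, B = 74.44, C = -43.79. Since B² - 4AC = -5155.7076 < 0, this is an elliptic PDE.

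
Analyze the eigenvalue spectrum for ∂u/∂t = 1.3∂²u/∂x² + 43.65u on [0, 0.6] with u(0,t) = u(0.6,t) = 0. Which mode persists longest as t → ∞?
Eigenvalues: λₙ = 1.3n²π²/0.6² - 43.65.
First three modes:
  n=1: λ₁ = 1.3π²/0.6² - 43.65 ≈ -8.01
  n=2: λ₂ = 5.2π²/0.6² - 43.65 ≈ 98.911
  n=3: λ₃ = 11.7π²/0.6² - 43.65 ≈ 277.112
Since 1.3π²/0.6² ≈ 35.64 < 43.65, λ₁ < 0.
The n=1 mode grows fastest (−λₙ is largest for n=1) → dominates.
Asymptotic: u ~ c₁ sin(πx/0.6) e^{8.01t} (exponential growth at rate −λ₁ ≈ 8.01).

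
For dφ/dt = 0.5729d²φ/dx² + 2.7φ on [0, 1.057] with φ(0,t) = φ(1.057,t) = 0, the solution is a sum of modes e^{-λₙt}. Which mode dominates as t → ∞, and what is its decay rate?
Eigenvalues: λₙ = 0.5729n²π²/1.057² - 2.7.
First three modes:
  n=1: λ₁ = 0.5729π²/1.057² - 2.7 ≈ 2.361
  n=2: λ₂ = 2.2916π²/1.057² - 2.7 ≈ 17.544
  n=3: λ₃ = 5.1561π²/1.057² - 2.7 ≈ 42.848
Since 0.5729π²/1.057² ≈ 5.061 > 2.7, all λₙ > 0.
The n=1 mode decays slowest → dominates as t → ∞.
Asymptotic: φ ~ c₁ sin(πx/1.057) e^{-λ₁t} with decay rate λ₁ ≈ 2.361.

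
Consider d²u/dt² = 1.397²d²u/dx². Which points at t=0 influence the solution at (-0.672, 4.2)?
Domain of dependence: [-6.5394, 5.1954]. Signals travel at speed 1.397, so data within |x - -0.672| ≤ 1.397·4.2 = 5.8674 can reach the point.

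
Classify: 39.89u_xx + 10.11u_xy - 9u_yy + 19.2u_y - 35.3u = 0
Hyperbolic (discriminant = 1538.2521).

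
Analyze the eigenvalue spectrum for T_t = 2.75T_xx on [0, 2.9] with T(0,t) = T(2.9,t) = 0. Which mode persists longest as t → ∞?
Eigenvalues: λₙ = 2.75n²π²/2.9².
First three modes:
  n=1: λ₁ = 2.75π²/2.9² ≈ 3.227
  n=2: λ₂ = 11π²/2.9² ≈ 12.909 (4× faster decay)
  n=3: λ₃ = 24.75π²/2.9² ≈ 29.046 (9× faster decay)
As t → ∞, higher modes decay exponentially faster. The n=1 mode dominates: T ~ c₁ sin(πx/2.9) e^{-λ₁t}.
Decay rate: λ₁ = 2.75π²/2.9² ≈ 3.227.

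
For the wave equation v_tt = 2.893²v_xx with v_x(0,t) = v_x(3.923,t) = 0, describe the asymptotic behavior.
v oscillates about a mean that drifts linearly in t (generically unbounded; no decay). There is no damping, so the nonconstant modes persist as standing waves (energy conserved, no decay). But with Neumann conditions at both ends the constant mode has eigenvalue 0: the spatial mean M(t) of v satisfies M'' = 0, so M(t) = M(0) + M'(0)·t. Unless the initial velocity has zero mean (∫v_t(x,0)dx = 0), the solution grows linearly in t (unbounded, though not exponentially); if it does have zero mean, the solution stays bounded and simply oscillates.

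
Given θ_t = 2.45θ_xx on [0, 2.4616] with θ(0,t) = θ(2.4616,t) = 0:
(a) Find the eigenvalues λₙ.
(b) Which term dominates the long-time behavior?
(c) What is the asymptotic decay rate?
Eigenvalues: λₙ = 2.45n²π²/2.4616².
First three modes:
  n=1: λ₁ = 2.45π²/2.4616² ≈ 3.991
  n=2: λ₂ = 9.8π²/2.4616² ≈ 15.962 (4× faster decay)
  n=3: λ₃ = 22.05π²/2.4616² ≈ 35.915 (9× faster decay)
As t → ∞, higher modes decay exponentially faster. The n=1 mode dominates: θ ~ c₁ sin(πx/2.4616) e^{-λ₁t}.
Decay rate: λ₁ = 2.45π²/2.4616² ≈ 3.991.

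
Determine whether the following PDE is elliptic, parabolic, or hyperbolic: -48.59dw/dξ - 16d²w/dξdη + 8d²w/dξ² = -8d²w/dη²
Rewriting in standard form: 8d²w/dξ² - 16d²w/dξdη + 8d²w/dη² - 48.59dw/dξ = 0. Coefficients: A = 8, B = -16, C = 8. B² - 4AC = 0, which is zero, so the equation is parabolic.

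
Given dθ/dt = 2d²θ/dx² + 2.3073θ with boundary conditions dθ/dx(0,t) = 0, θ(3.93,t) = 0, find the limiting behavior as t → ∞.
θ grows unboundedly. Reaction dominates diffusion (r=2.3073 > κπ²/(4L²)≈0.32); solution grows exponentially.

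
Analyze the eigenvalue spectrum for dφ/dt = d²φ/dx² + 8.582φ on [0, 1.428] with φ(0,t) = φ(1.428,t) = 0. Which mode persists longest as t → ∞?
Eigenvalues: λₙ = n²π²/1.428² - 8.582.
First three modes:
  n=1: λ₁ = π²/1.428² - 8.582 ≈ -3.742
  n=2: λ₂ = 4π²/1.428² - 8.582 ≈ 10.778
  n=3: λ₃ = 9π²/1.428² - 8.582 ≈ 34.978
Since π²/1.428² ≈ 4.84 < 8.582, λ₁ < 0.
The n=1 mode grows fastest (−λₙ is largest for n=1) → dominates.
Asymptotic: φ ~ c₁ sin(πx/1.428) e^{3.742t} (exponential growth at rate −λ₁ ≈ 3.742).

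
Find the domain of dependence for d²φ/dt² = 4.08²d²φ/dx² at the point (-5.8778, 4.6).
Domain of dependence: [-24.6458, 12.8902]. Signals travel at speed 4.08, so data within |x - -5.8778| ≤ 4.08·4.6 = 18.768 can reach the point.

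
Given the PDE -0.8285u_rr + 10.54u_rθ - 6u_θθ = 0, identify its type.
The second-order coefficients are A = -0.8285, B = 10.54, C = -6. Since B² - 4AC = 91.2076 > 0, this is a hyperbolic PDE.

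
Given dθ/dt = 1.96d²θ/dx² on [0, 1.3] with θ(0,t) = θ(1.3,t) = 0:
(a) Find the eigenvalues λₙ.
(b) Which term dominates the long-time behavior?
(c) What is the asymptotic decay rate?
Eigenvalues: λₙ = 1.96n²π²/1.3².
First three modes:
  n=1: λ₁ = 1.96π²/1.3² ≈ 11.446
  n=2: λ₂ = 7.84π²/1.3² ≈ 45.786 (4× faster decay)
  n=3: λ₃ = 17.64π²/1.3² ≈ 103.018 (9× faster decay)
As t → ∞, higher modes decay exponentially faster. The n=1 mode dominates: θ ~ c₁ sin(πx/1.3) e^{-λ₁t}.
Decay rate: λ₁ = 1.96π²/1.3² ≈ 11.446.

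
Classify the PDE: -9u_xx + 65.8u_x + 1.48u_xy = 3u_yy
Rewriting in standard form: -9u_xx + 1.48u_xy - 3u_yy + 65.8u_x = 0. A = -9, B = 1.48, C = -3. Discriminant B² - 4AC = -105.8096. Since -105.8096 < 0, elliptic.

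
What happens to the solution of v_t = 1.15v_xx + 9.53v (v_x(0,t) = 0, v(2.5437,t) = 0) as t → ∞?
v grows unboundedly. Reaction dominates diffusion (r=9.53 > κπ²/(4L²)≈0.44); solution grows exponentially.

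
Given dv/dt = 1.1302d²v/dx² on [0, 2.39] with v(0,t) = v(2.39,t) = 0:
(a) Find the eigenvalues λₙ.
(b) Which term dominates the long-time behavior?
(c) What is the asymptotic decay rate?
Eigenvalues: λₙ = 1.1302n²π²/2.39².
First three modes:
  n=1: λ₁ = 1.1302π²/2.39² ≈ 1.953
  n=2: λ₂ = 4.5208π²/2.39² ≈ 7.811 (4× faster decay)
  n=3: λ₃ = 10.1718π²/2.39² ≈ 17.575 (9× faster decay)
As t → ∞, higher modes decay exponentially faster. The n=1 mode dominates: v ~ c₁ sin(πx/2.39) e^{-λ₁t}.
Decay rate: λ₁ = 1.1302π²/2.39² ≈ 1.953.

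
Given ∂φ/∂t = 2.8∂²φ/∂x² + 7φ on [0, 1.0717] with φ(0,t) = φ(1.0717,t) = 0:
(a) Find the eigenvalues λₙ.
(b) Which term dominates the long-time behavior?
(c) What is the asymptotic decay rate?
Eigenvalues: λₙ = 2.8n²π²/1.0717² - 7.
First three modes:
  n=1: λ₁ = 2.8π²/1.0717² - 7 ≈ 17.061
  n=2: λ₂ = 11.2π²/1.0717² - 7 ≈ 89.243
  n=3: λ₃ = 25.2π²/1.0717² - 7 ≈ 209.548
Since 2.8π²/1.0717² ≈ 24.061 > 7, all λₙ > 0.
The n=1 mode decays slowest → dominates as t → ∞.
Asymptotic: φ ~ c₁ sin(πx/1.0717) e^{-λ₁t} with decay rate λ₁ ≈ 17.061.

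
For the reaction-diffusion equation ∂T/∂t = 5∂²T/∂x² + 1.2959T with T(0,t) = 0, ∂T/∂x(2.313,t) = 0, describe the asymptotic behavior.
T → 0. Diffusion dominates reaction (r=1.2959 < κπ²/(4L²)≈2.31); solution decays.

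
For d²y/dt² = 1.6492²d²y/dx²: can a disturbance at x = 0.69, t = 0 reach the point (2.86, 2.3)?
Yes. The domain of dependence is [-0.93316, 6.65316], and 0.69 ∈ [-0.93316, 6.65316].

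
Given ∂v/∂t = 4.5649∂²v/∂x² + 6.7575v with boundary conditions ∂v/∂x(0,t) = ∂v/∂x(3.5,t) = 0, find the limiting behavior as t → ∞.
v grows unboundedly. With Neumann BCs the constant mode has diffusion eigenvalue 0, so any r > 0 makes it grow like e^(6.7575t); solution grows exponentially.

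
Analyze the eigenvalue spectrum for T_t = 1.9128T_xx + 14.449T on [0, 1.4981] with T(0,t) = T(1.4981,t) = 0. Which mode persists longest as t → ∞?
Eigenvalues: λₙ = 1.9128n²π²/1.4981² - 14.449.
First three modes:
  n=1: λ₁ = 1.9128π²/1.4981² - 14.449 ≈ -6.037
  n=2: λ₂ = 7.6512π²/1.4981² - 14.449 ≈ 19.198
  n=3: λ₃ = 17.2152π²/1.4981² - 14.449 ≈ 61.257
Since 1.9128π²/1.4981² ≈ 8.412 < 14.449, λ₁ < 0.
The n=1 mode grows fastest (−λₙ is largest for n=1) → dominates.
Asymptotic: T ~ c₁ sin(πx/1.4981) e^{6.037t} (exponential growth at rate −λ₁ ≈ 6.037).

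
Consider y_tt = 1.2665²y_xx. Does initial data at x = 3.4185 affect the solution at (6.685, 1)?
No. The domain of dependence is [5.4185, 7.9515], and 3.4185 is outside this interval.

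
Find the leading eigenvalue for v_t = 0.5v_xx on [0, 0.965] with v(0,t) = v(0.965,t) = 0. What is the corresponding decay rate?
Eigenvalues: λₙ = 0.5n²π²/0.965².
First three modes:
  n=1: λ₁ = 0.5π²/0.965² ≈ 5.299
  n=2: λ₂ = 2π²/0.965² ≈ 21.197 (4× faster decay)
  n=3: λ₃ = 4.5π²/0.965² ≈ 47.693 (9× faster decay)
As t → ∞, higher modes decay exponentially faster. The n=1 mode dominates: v ~ c₁ sin(πx/0.965) e^{-λ₁t}.
Decay rate: λ₁ = 0.5π²/0.965² ≈ 5.299.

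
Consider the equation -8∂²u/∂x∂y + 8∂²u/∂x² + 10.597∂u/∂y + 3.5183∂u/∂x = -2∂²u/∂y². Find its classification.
Rewriting in standard form: 8∂²u/∂x² - 8∂²u/∂x∂y + 2∂²u/∂y² + 3.5183∂u/∂x + 10.597∂u/∂y = 0. Parabolic. (A = 8, B = -8, C = 2 gives B² - 4AC = 0.)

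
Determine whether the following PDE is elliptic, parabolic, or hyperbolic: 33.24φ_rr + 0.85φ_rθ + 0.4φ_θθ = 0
Coefficients: A = 33.24, B = 0.85, C = 0.4. B² - 4AC = -52.4615, which is negative, so the equation is elliptic.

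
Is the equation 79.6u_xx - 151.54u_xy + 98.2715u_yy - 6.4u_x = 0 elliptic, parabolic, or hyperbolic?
Computing B² - 4AC with A = 79.6, B = -151.54, C = 98.2715: discriminant = -8325.274 (negative). Answer: elliptic.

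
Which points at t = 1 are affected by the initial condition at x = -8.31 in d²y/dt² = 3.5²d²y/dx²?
Domain of influence: [-11.81, -4.81]. Data at x = -8.31 spreads outward at speed 3.5.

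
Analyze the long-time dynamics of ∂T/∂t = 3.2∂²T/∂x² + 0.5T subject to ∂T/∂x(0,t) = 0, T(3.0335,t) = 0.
Long-time behavior: T → 0. Diffusion dominates reaction (r=0.5 < κπ²/(4L²)≈0.86); solution decays.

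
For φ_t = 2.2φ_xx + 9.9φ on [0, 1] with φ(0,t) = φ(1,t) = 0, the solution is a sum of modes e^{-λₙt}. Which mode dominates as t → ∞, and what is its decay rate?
Eigenvalues: λₙ = 2.2n²π²/1² - 9.9.
First three modes:
  n=1: λ₁ = 2.2π² - 9.9 ≈ 11.813
  n=2: λ₂ = 8.8π² - 9.9 ≈ 76.953
  n=3: λ₃ = 19.8π² - 9.9 ≈ 185.518
Since 2.2π² ≈ 21.713 > 9.9, all λₙ > 0.
The n=1 mode decays slowest → dominates as t → ∞.
Asymptotic: φ ~ c₁ sin(πx/1) e^{-λ₁t} with decay rate λ₁ ≈ 11.813.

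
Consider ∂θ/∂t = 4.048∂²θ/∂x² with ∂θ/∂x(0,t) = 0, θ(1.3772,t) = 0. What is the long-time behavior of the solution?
As t → ∞, θ → 0. Heat escapes through the Dirichlet boundary.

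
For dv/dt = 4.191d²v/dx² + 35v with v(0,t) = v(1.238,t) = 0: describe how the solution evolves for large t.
v grows unboundedly. Reaction dominates diffusion (r=35 > κπ²/L²≈26.99); solution grows exponentially.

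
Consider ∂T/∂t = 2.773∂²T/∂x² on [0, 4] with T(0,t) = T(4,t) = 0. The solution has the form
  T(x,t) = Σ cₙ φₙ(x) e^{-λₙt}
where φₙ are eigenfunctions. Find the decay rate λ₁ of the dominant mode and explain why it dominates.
Eigenvalues: λₙ = 2.773n²π²/4².
First three modes:
  n=1: λ₁ = 2.773π²/4² ≈ 1.711
  n=2: λ₂ = 11.092π²/4² ≈ 6.842 (4× faster decay)
  n=3: λ₃ = 24.957π²/4² ≈ 15.395 (9× faster decay)
As t → ∞, higher modes decay exponentially faster. The n=1 mode dominates: T ~ c₁ sin(πx/4) e^{-λ₁t}.
Decay rate: λ₁ = 2.773π²/4² ≈ 1.711.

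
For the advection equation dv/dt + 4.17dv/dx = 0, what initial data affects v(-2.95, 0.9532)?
A single point: x = -6.924844. The characteristic through (-2.95, 0.9532) is x - 4.17t = const, so x = -2.95 - 4.17·0.9532 = -6.924844.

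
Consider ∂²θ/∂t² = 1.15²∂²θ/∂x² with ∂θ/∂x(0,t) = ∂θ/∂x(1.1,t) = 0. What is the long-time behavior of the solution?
As t → ∞, θ oscillates about a mean that drifts linearly in t (generically unbounded; no decay). There is no damping, so the nonconstant modes persist as standing waves (energy conserved, no decay). But with Neumann conditions at both ends the constant mode has eigenvalue 0: the spatial mean M(t) of θ satisfies M'' = 0, so M(t) = M(0) + M'(0)·t. Unless the initial velocity has zero mean (∫θ_t(x,0)dx = 0), the solution grows linearly in t (unbounded, though not exponentially); if it does have zero mean, the solution stays bounded and simply oscillates.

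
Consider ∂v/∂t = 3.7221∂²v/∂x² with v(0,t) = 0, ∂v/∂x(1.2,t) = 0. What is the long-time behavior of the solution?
As t → ∞, v → 0. Heat escapes through the Dirichlet boundary.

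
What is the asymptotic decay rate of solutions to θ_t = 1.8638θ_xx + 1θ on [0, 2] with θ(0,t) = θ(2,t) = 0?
Eigenvalues: λₙ = 1.8638n²π²/2² - 1.
First three modes:
  n=1: λ₁ = 1.8638π²/2² - 1 ≈ 3.599
  n=2: λ₂ = 7.4552π²/2² - 1 ≈ 17.395
  n=3: λ₃ = 16.7742π²/2² - 1 ≈ 40.389
Since 1.8638π²/2² ≈ 4.599 > 1, all λₙ > 0.
The n=1 mode decays slowest → dominates as t → ∞.
Asymptotic: θ ~ c₁ sin(πx/2) e^{-λ₁t} with decay rate λ₁ ≈ 3.599.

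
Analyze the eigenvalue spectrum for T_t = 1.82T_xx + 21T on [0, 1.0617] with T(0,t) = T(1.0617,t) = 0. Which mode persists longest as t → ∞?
Eigenvalues: λₙ = 1.82n²π²/1.0617² - 21.
First three modes:
  n=1: λ₁ = 1.82π²/1.0617² - 21 ≈ -5.064
  n=2: λ₂ = 7.28π²/1.0617² - 21 ≈ 42.742
  n=3: λ₃ = 16.38π²/1.0617² - 21 ≈ 122.42
Since 1.82π²/1.0617² ≈ 15.936 < 21, λ₁ < 0.
The n=1 mode grows fastest (−λₙ is largest for n=1) → dominates.
Asymptotic: T ~ c₁ sin(πx/1.0617) e^{5.064t} (exponential growth at rate −λ₁ ≈ 5.064).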